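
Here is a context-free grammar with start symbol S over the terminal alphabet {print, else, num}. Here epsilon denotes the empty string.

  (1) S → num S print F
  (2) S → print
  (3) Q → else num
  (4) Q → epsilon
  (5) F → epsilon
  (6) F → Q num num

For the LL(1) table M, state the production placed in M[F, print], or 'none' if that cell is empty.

FIRST(S) = {num, print}
FIRST(Q) = {epsilon, else}
FIRST(F) = {epsilon, else, num}  (via Q num num)
FOLLOW(S) includes $ since S is the start symbol.
FOLLOW(S): in S→num S print F, S is followed by print F with FIRST {print}. Thus FOLLOW(S) = {$, print}.
FOLLOW(F): in S→num S print F, the suffix after F is empty, so FOLLOW(F) ⊇ FOLLOW(S) = {$, print}. Thus FOLLOW(F) = {$, print}.
For F → epsilon: FIRST(epsilon) = {epsilon}, so it goes in M[F, t] for t ∈ {}; since epsilon ∈ FIRST, also for every t ∈ FOLLOW(F) = {$, print}.
For F → Q num num: FIRST(Q num num) = {else, num}, so it goes in M[F, t] for t ∈ {else, num}.

F → epsilon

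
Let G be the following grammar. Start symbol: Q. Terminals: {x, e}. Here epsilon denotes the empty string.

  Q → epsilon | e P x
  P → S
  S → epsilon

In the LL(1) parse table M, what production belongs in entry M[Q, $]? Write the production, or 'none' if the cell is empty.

Q → epsilon

FIRST(Q): from Q→epsilon we get {epsilon}; from Q→e P x we get {e}. So FIRST(Q) = {epsilon, e}.
FIRST(S): from S→epsilon we get {epsilon}. So FIRST(S) = {epsilon}.
FIRST(P): from P→S we get {epsilon}. So FIRST(P) = {epsilon}.
FOLLOW(Q) includes $ since Q is the start symbol.
FOLLOW(Q): Q appears on no right-hand side. Thus FOLLOW(Q) = {$}.
For Q → epsilon: FIRST(epsilon) = {epsilon}, so it goes in M[Q, t] for t ∈ {}; since epsilon ∈ FIRST, also for every t ∈ FOLLOW(Q) = {$}.
For Q → e P x: FIRST(e P x) = {e}, so it goes in M[Q, t] for t ∈ {e}.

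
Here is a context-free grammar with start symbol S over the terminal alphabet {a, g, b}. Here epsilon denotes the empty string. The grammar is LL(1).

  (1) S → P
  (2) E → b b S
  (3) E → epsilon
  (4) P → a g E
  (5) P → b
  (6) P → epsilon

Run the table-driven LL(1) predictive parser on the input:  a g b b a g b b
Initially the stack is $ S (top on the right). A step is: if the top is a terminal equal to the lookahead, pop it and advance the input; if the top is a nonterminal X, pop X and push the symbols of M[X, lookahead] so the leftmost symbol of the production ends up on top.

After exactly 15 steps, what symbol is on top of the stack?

step 1: stack=$ S  input=a g b b a g b b $  — expand S → P
step 2: stack=$ P  input=a g b b a g b b $  — expand P → a g E
step 3: stack=$ E g a  input=a g b b a g b b $  — match a
step 4: stack=$ E g  input=g b b a g b b $  — match g
step 5: stack=$ E  input=b b a g b b $  — expand E → b b S
step 6: stack=$ S b b  input=b b a g b b $  — match b
step 7: stack=$ S b  input=b a g b b $  — match b
step 8: stack=$ S  input=a g b b $  — expand S → P
step 9: stack=$ P  input=a g b b $  — expand P → a g E
step 10: stack=$ E g a  input=a g b b $  — match a
step 11: stack=$ E g  input=g b b $  — match g
step 12: stack=$ E  input=b b $  — expand E → b b S
step 13: stack=$ S b b  input=b b $  — match b
step 14: stack=$ S b  input=b $  — match b
step 15: stack=$ S  input=$  — expand S → P
Stack after step 15: $ P (top = P).

P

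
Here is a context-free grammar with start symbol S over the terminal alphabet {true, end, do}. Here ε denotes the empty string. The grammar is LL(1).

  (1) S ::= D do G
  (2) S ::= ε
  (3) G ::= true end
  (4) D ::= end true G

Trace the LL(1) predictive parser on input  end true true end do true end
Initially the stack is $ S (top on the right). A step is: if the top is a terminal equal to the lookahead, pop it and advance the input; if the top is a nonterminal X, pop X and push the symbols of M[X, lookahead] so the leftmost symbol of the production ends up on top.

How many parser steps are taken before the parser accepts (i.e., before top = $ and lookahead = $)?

step 1: stack=$ S  input=end true true end do true end $  — expand S ::= D do G
step 2: stack=$ G do D  input=end true true end do true end $  — expand D ::= end true G
step 3: stack=$ G do G true end  input=end true true end do true end $  — match end
step 4: stack=$ G do G true  input=true true end do true end $  — match true
step 5: stack=$ G do G  input=true end do true end $  — expand G ::= true end
step 6: stack=$ G do end true  input=true end do true end $  — match true
step 7: stack=$ G do end  input=end do true end $  — match end
step 8: stack=$ G do  input=do true end $  — match do
step 9: stack=$ G  input=true end $  — expand G ::= true end
step 10: stack=$ end true  input=true end $  — match true
step 11: stack=$ end  input=end $  — match end
Accept reached after 11 steps.

11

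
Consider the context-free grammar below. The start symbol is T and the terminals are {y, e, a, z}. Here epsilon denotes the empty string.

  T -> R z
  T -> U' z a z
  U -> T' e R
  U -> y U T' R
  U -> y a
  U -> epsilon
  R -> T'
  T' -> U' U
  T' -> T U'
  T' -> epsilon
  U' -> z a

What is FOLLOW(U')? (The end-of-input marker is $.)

{e, y, z}

FIRST(U'): from U'->z a we get {z}. So FIRST(U') = {z}.
FIRST(T): from T->R z we get {z}; from T->U' z a z we get {z}. So FIRST(T) = {z}.
FIRST(T'): from T'->U' U we get {z}; from T'->T U' we get {z}; from T'->epsilon we get {epsilon}. So FIRST(T') = {epsilon, z}.
FIRST(U): from U->T' e R we get {e, z}; from U->y U T' R we get {y}; from U->y a we get {y}; from U->epsilon we get {epsilon}. So FIRST(U) = {epsilon, e, y, z}.
FIRST(R): from R->T' we get {epsilon, z}. So FIRST(R) = {epsilon, z}.
FOLLOW(T) includes $ since T is the start symbol.
FOLLOW(T): in T'->T U', T is followed by U' with FIRST {z}. Thus FOLLOW(T) = {$, z}.
FOLLOW(U): in U->y U T' R, U is followed by T' R with FIRST {epsilon, z}; in U->y U T' R, the suffix after U is nullable (adds nothing new); in T'->U' U, the suffix after U is empty, so FOLLOW(U) ⊇ FOLLOW(T') = {e, z}. Thus FOLLOW(U) = {e, z}.
FOLLOW(R): in T->R z, R is followed by z with FIRST {z}; in U->T' e R, the suffix after R is empty, so FOLLOW(R) ⊇ FOLLOW(U) = {e, z}; in U->y U T' R, the suffix after R is empty, so FOLLOW(R) ⊇ FOLLOW(U) = {e, z}. Thus FOLLOW(R) = {e, z}.
FOLLOW(T'): in U->T' e R, T' is followed by e R with FIRST {e}; in U->y U T' R, T' is followed by R with FIRST {epsilon, z}; in U->y U T' R, the suffix after T' is nullable, so FOLLOW(T') ⊇ FOLLOW(U) = {e, z}; in R->T', the suffix after T' is empty, so FOLLOW(T') ⊇ FOLLOW(R) = {e, z}. Thus FOLLOW(T') = {e, z}.
FOLLOW(U'): in T->U' z a z, U' is followed by z a z with FIRST {z}; in T'->U' U, U' is followed by U with FIRST {epsilon, e, y, z}; in T'->U' U, the suffix after U' is nullable, so FOLLOW(U') ⊇ FOLLOW(T') = {e, z}; in T'->T U', the suffix after U' is empty, so FOLLOW(U') ⊇ FOLLOW(T') = {e, z}. Thus FOLLOW(U') = {e, y, z}.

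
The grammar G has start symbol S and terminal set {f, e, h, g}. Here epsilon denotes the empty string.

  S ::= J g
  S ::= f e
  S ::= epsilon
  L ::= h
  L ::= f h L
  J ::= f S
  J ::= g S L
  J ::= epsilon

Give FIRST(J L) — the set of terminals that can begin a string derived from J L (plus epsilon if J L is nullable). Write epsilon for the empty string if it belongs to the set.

{f, g, h}

FIRST(L): from L::=h we get {h}; from L::=f h L we get {f}. So FIRST(L) = {f, h}.
FIRST(J): from J::=f S we get {f}; from J::=g S L we get {g}; from J::=epsilon we get {epsilon}. So FIRST(J) = {epsilon, f, g}.
FIRST(S): from S::=J g we get {f, g}; from S::=f e we get {f}; from S::=epsilon we get {epsilon}. So FIRST(S) = {epsilon, f, g}.
FIRST(J L): take FIRST of each symbol in turn, carrying on past any symbol whose FIRST contains epsilon; result {f, g, h}.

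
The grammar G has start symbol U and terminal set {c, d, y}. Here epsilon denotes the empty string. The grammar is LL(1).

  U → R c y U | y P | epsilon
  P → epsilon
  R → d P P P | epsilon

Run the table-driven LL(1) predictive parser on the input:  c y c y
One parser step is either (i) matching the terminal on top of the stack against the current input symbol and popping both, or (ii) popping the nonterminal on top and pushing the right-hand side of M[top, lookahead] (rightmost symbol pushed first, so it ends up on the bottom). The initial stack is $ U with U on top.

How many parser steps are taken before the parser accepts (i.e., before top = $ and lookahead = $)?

9

step 1: stack=$ U  input=c y c y $  — expand U → R c y U
step 2: stack=$ U y c R  input=c y c y $  — expand R → epsilon
step 3: stack=$ U y c  input=c y c y $  — match c
step 4: stack=$ U y  input=y c y $  — match y
step 5: stack=$ U  input=c y $  — expand U → R c y U
step 6: stack=$ U y c R  input=c y $  — expand R → epsilon
step 7: stack=$ U y c  input=c y $  — match c
step 8: stack=$ U y  input=y $  — match y
step 9: stack=$ U  input=$  — expand U → epsilon
Accept reached after 9 steps.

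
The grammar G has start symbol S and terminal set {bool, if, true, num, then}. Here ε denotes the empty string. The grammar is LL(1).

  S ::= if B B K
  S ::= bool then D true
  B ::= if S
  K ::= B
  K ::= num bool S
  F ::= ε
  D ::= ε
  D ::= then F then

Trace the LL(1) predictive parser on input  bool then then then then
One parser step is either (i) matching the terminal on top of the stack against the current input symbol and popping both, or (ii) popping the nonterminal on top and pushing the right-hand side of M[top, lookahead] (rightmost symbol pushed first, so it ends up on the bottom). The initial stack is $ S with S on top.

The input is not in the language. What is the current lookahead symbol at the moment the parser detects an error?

     Stack               Input                       Action
  1  $ S                 bool then then then then $  expand S ::= bool then D true
  2  $ true D then bool  bool then then then then $  match bool
  3  $ true D then       then then then then $       match then
  4  $ true D            then then then $            expand D ::= then F then
  5  $ true then F then  then then then $            match then
  6  $ true then F       then then $                 expand F ::= ε
  7  $ true then         then then $                 match then
  8  $ true              then $                      error: top is terminal true but lookahead is then

then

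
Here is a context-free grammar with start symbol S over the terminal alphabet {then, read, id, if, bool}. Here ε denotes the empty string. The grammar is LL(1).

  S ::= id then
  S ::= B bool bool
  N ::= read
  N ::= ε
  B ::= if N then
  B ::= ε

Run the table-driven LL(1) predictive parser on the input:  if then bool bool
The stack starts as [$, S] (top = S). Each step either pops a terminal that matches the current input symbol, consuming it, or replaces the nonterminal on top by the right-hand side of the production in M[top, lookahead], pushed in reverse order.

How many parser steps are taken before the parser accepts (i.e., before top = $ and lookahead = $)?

step 1: stack=$ S  input=if then bool bool $  — expand S ::= B bool bool
step 2: stack=$ bool bool B  input=if then bool bool $  — expand B ::= if N then
step 3: stack=$ bool bool then N if  input=if then bool bool $  — match if
step 4: stack=$ bool bool then N  input=then bool bool $  — expand N ::= ε
step 5: stack=$ bool bool then  input=then bool bool $  — match then
step 6: stack=$ bool bool  input=bool bool $  — match bool
step 7: stack=$ bool  input=bool $  — match bool
Accept reached after 7 steps.

7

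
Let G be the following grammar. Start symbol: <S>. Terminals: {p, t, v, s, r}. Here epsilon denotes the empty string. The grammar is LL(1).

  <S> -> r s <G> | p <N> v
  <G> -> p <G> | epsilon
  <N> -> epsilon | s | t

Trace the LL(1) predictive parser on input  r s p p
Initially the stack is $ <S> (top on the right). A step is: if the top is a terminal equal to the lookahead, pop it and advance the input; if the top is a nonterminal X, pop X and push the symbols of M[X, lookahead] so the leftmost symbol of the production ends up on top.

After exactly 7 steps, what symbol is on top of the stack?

<G>

     Stack      Input      Action
  1  $ <S>      r s p p $  expand <S> -> r s <G>
  2  $ <G> s r  r s p p $  match r
  3  $ <G> s    s p p $    match s
  4  $ <G>      p p $      expand <G> -> p <G>
  5  $ <G> p    p p $      match p
  6  $ <G>      p $        expand <G> -> p <G>
  7  $ <G> p    p $        match p
Stack after step 7: $ <G> (top = <G>).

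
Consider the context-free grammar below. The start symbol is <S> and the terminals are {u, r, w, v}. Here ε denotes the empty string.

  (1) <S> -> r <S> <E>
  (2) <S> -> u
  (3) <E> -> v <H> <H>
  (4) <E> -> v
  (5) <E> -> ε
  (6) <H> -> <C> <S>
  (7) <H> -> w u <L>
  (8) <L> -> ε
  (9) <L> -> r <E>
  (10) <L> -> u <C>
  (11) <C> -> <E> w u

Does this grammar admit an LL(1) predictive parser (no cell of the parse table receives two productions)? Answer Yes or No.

FIRST(<S>) = {r, u}
FIRST(<E>) = {ε, v}
FIRST(<H>) = {v, w}
FIRST(<L>) = {ε, r, u}
FIRST(<C>) = {v, w}
FOLLOW(<S>) = {$, v, w}
FOLLOW(<E>) = {$, v, w}
FOLLOW(<H>) = {$, v, w}
FOLLOW(<L>) = {$, v, w}
FOLLOW(<C>) = {$, r, u, v, w}
Cell M[<E>, v] receives both <E> -> v <H> <H> and <E> -> v and <E> -> ε — the grammar is not LL(1).

No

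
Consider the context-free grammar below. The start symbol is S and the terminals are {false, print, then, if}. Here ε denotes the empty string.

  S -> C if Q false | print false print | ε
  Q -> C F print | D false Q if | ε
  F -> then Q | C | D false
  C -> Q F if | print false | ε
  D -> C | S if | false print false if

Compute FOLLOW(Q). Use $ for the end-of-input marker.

FIRST(S): from S->C if Q false we get {false, if, print, then}; from S->print false print we get {print}; from S->ε we get {ε}. So FIRST(S) = {ε, false, if, print, then}.
FIRST(Q): from Q->C F print we get {false, if, print, then}; from Q->D false Q if we get {false, if, print, then}; from Q->ε we get {ε}. So FIRST(Q) = {ε, false, if, print, then}.
FIRST(F): from F->then Q we get {then}; from F->C we get {ε, false, if, print, then}; from F->D false we get {false, if, print, then}. So FIRST(F) = {ε, false, if, print, then}.
FIRST(C): from C->Q F if we get {false, if, print, then}; from C->print false we get {print}; from C->ε we get {ε}. So FIRST(C) = {ε, false, if, print, then}.
FIRST(D): from D->C we get {ε, false, if, print, then}; from D->S if we get {false, if, print, then}; from D->false print false if we get {false}. So FIRST(D) = {ε, false, if, print, then}.
FOLLOW(S) includes $ since S is the start symbol.
FOLLOW(S): in D->S if, S is followed by if with FIRST {if}. Thus FOLLOW(S) = {$, if}.
FOLLOW(F): in Q->C F print, F is followed by print with FIRST {print}; in C->Q F if, F is followed by if with FIRST {if}. Thus FOLLOW(F) = {if, print}.
FOLLOW(Q): in S->C if Q false, Q is followed by false with FIRST {false}; in Q->D false Q if, Q is followed by if with FIRST {if}; in F->then Q, the suffix after Q is empty, so FOLLOW(Q) ⊇ FOLLOW(F) = {if, print}; in C->Q F if, Q is followed by F if with FIRST {false, if, print, then}. Thus FOLLOW(Q) = {false, if, print, then}.
FOLLOW(D): in Q->D false Q if, D is followed by false Q if with FIRST {false}; in F->D false, D is followed by false with FIRST {false}. Thus FOLLOW(D) = {false}.
FOLLOW(C): in S->C if Q false, C is followed by if Q false with FIRST {if}; in Q->C F print, C is followed by F print with FIRST {false, if, print, then}; in F->C, the suffix after C is empty, so FOLLOW(C) ⊇ FOLLOW(F) = {if, print}; in D->C, the suffix after C is empty, so FOLLOW(C) ⊇ FOLLOW(D) = {false}. Thus FOLLOW(C) = {false, if, print, then}.

{false, if, print, then}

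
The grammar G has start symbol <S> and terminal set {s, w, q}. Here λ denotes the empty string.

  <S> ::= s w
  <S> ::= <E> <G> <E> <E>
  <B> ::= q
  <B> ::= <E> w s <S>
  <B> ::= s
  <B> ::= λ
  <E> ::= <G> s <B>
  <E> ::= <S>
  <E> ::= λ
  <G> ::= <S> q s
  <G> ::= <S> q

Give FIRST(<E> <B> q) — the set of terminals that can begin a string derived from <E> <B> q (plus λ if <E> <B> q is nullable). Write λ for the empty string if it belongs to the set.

{q, s, w}

FIRST(<S>) = {s}  (via <E> <G> <E> <E>)
FIRST(<G>) = {s}  (via <S> q s, <S> q)
FIRST(<E>) = {λ, s}  (via <G> s <B>, <S>)
FIRST(<B>) = {λ, q, s, w}  (via <E> w s <S>)
FIRST(<E> <B> q): take FIRST of each symbol in turn, carrying on past any symbol whose FIRST contains λ; result {q, s, w}.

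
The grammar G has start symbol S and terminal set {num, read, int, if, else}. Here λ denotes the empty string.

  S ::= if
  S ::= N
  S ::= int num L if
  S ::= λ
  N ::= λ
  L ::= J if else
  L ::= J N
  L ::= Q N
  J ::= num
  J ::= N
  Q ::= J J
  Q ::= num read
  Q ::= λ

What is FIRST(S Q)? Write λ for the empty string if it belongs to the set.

FIRST(N): from N::=λ we get {λ}. So FIRST(N) = {λ}.
FIRST(S): from S::=if we get {if}; from S::=N we get {λ}; from S::=int num L if we get {int}; from S::=λ we get {λ}. So FIRST(S) = {λ, if, int}.
FIRST(J): from J::=num we get {num}; from J::=N we get {λ}. So FIRST(J) = {λ, num}.
FIRST(Q): from Q::=J J we get {λ, num}; from Q::=num read we get {num}; from Q::=λ we get {λ}. So FIRST(Q) = {λ, num}.
FIRST(L): from L::=J if else we get {if, num}; from L::=J N we get {λ, num}; from L::=Q N we get {λ, num}. So FIRST(L) = {λ, if, num}.
FIRST(S Q): take FIRST of each symbol in turn, carrying on past any symbol whose FIRST contains λ; result {λ, if, int, num}.

{λ, if, int, num}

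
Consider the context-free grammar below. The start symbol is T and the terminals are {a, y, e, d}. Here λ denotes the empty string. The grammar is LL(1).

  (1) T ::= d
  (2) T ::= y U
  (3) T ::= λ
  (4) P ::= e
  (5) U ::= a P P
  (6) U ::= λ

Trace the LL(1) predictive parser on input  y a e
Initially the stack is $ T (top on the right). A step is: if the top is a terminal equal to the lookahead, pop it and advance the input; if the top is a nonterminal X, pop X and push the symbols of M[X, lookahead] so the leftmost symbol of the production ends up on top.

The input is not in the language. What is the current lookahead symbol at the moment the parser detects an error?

     Stack    Input    Action
  1  $ T      y a e $  expand T ::= y U
  2  $ U y    y a e $  match y
  3  $ U      a e $    expand U ::= a P P
  4  $ P P a  a e $    match a
  5  $ P P    e $      expand P ::= e
  6  $ P e    e $      match e
  7  $ P      $        error: M[P, $] is empty

$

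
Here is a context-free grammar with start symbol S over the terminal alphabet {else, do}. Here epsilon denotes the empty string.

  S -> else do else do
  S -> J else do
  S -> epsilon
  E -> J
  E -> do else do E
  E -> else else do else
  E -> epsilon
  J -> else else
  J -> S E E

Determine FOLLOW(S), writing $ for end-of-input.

{$, do, else}

FIRST(S) = {epsilon, do, else}  (via J else do)
FIRST(E) = {epsilon, do, else}  (via J)
FIRST(J) = {epsilon, do, else}  (via S E E)
FOLLOW(S) includes $ since S is the start symbol.
FOLLOW(S): in J->S E E, S is followed by E E with FIRST {epsilon, do, else}; in J->S E E, the suffix after S is nullable, so FOLLOW(S) ⊇ FOLLOW(J) = {do, else}. Thus FOLLOW(S) = {$, do, else}.
FOLLOW(E): in E->do else do E, the suffix after E is empty (adds nothing new); in J->S E E (occurrence 1), E is followed by E with FIRST {epsilon, do, else}; in J->S E E (occurrence 1), the suffix after E is nullable, so FOLLOW(E) ⊇ FOLLOW(J) = {do, else}; in J->S E E (occurrence 2), the suffix after E is empty, so FOLLOW(E) ⊇ FOLLOW(J) = {do, else}. Thus FOLLOW(E) = {do, else}.
FOLLOW(J): in S->J else do, J is followed by else do with FIRST {else}; in E->J, the suffix after J is empty, so FOLLOW(J) ⊇ FOLLOW(E) = {do, else}. Thus FOLLOW(J) = {do, else}.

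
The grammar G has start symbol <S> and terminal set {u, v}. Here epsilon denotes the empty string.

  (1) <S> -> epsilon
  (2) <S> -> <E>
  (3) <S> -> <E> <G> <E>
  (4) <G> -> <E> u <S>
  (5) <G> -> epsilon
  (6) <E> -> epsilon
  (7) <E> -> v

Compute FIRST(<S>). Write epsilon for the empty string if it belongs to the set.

{epsilon, u, v}

FIRST(<E>): from <E>->epsilon we get {epsilon}; from <E>->v we get {v}. So FIRST(<E>) = {epsilon, v}.
FIRST(<G>): from <G>-><E> u <S> we get {u, v}; from <G>->epsilon we get {epsilon}. So FIRST(<G>) = {epsilon, u, v}.
FIRST(<S>): from <S>->epsilon we get {epsilon}; from <S>-><E> we get {epsilon, v}; from <S>-><E> <G> <E> we get {epsilon, u, v}. So FIRST(<S>) = {epsilon, u, v}.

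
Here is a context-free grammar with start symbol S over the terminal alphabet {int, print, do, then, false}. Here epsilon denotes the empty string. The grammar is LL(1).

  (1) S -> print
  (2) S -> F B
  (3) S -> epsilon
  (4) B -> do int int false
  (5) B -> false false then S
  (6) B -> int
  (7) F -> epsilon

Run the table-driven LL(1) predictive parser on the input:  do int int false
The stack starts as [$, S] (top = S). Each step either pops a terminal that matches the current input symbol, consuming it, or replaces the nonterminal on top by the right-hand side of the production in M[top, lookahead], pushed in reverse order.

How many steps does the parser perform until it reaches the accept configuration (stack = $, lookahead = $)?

7

     Stack               Input               Action
  1  $ S                 do int int false $  expand S -> F B
  2  $ B F               do int int false $  expand F -> epsilon
  3  $ B                 do int int false $  expand B -> do int int false
  4  $ false int int do  do int int false $  match do
  5  $ false int int     int int false $     match int
  6  $ false int         int false $         match int
  7  $ false             false $             match false
Accept reached after 7 steps.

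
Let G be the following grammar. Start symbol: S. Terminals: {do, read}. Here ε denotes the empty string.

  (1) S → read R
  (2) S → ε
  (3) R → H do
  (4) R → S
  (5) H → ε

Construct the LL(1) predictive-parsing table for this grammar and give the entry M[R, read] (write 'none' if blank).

FIRST(S): from S→read R we get {read}; from S→ε we get {ε}. So FIRST(S) = {ε, read}.
FIRST(H): from H→ε we get {ε}. So FIRST(H) = {ε}.
FIRST(R): from R→H do we get {do}; from R→S we get {ε, read}. So FIRST(R) = {ε, do, read}.
FOLLOW(S) includes $ since S is the start symbol.
FOLLOW(S): in R→S, the suffix after S is empty, so FOLLOW(S) ⊇ FOLLOW(R) = {$}. Thus FOLLOW(S) = {$}.
FOLLOW(R): in S→read R, the suffix after R is empty, so FOLLOW(R) ⊇ FOLLOW(S) = {$}. Thus FOLLOW(R) = {$}.
For R → H do: FIRST(H do) = {do}, so it goes in M[R, t] for t ∈ {do}.
For R → S: FIRST(S) = {ε, read}, so it goes in M[R, t] for t ∈ {read}; since ε ∈ FIRST, also for every t ∈ FOLLOW(R) = {$}.

R → S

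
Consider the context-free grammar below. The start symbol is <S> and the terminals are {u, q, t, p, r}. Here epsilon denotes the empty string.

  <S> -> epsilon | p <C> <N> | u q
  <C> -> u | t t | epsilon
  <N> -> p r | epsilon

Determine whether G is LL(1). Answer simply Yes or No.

Yes

FIRST(<S>) = {epsilon, p, u}
FIRST(<C>) = {epsilon, t, u}
FIRST(<N>) = {epsilon, p}
FOLLOW(<S>) = {$}
FOLLOW(<C>) = {$, p}
FOLLOW(<N>) = {$}
Each cell of M receives at most one production.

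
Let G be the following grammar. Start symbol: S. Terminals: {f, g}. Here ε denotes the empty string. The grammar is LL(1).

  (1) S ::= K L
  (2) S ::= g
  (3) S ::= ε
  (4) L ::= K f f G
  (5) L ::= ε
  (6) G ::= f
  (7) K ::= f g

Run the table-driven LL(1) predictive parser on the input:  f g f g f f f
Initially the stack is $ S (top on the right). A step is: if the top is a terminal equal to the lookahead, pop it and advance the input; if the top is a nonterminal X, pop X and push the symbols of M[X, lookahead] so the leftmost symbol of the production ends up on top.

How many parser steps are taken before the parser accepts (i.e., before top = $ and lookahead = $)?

12

step 1: stack=$ S  input=f g f g f f f $  — expand S ::= K L
step 2: stack=$ L K  input=f g f g f f f $  — expand K ::= f g
step 3: stack=$ L g f  input=f g f g f f f $  — match f
step 4: stack=$ L g  input=g f g f f f $  — match g
step 5: stack=$ L  input=f g f f f $  — expand L ::= K f f G
step 6: stack=$ G f f K  input=f g f f f $  — expand K ::= f g
step 7: stack=$ G f f g f  input=f g f f f $  — match f
step 8: stack=$ G f f g  input=g f f f $  — match g
step 9: stack=$ G f f  input=f f f $  — match f
step 10: stack=$ G f  input=f f $  — match f
step 11: stack=$ G  input=f $  — expand G ::= f
step 12: stack=$ f  input=f $  — match f
Accept reached after 12 steps.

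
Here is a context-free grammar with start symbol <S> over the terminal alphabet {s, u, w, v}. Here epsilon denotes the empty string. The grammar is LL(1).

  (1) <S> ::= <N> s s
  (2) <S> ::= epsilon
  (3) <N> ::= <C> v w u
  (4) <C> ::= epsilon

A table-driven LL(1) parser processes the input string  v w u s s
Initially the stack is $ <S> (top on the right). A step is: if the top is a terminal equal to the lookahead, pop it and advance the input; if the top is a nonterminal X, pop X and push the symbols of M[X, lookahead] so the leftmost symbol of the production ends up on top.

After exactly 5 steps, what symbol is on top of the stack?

u

     Stack            Input        Action
  1  $ <S>            v w u s s $  expand <S> ::= <N> s s
  2  $ s s <N>        v w u s s $  expand <N> ::= <C> v w u
  3  $ s s u w v <C>  v w u s s $  expand <C> ::= epsilon
  4  $ s s u w v      v w u s s $  match v
  5  $ s s u w        w u s s $    match w
Stack after step 5: $ s s u (top = u).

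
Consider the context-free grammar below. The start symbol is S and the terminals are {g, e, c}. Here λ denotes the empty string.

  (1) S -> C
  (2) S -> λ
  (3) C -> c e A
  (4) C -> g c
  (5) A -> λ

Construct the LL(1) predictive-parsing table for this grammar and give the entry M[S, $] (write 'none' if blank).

S -> λ

FIRST(C) = {c, g}
FIRST(A) = {λ}
FIRST(S) = {λ, c, g}  (via C)
FOLLOW(S) includes $ since S is the start symbol.
FOLLOW(S): S appears on no right-hand side. Thus FOLLOW(S) = {$}.
For S -> C: FIRST(C) = {c, g}, so it goes in M[S, t] for t ∈ {c, g}.
For S -> λ: FIRST(λ) = {λ}, so it goes in M[S, t] for t ∈ {}; since λ ∈ FIRST, also for every t ∈ FOLLOW(S) = {$}.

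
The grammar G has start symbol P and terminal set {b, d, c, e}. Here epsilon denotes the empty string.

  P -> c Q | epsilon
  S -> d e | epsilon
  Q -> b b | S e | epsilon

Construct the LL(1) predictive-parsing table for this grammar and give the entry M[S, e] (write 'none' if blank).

S -> epsilon

FIRST(P): from P->c Q we get {c}; from P->epsilon we get {epsilon}. So FIRST(P) = {epsilon, c}.
FIRST(S): from S->d e we get {d}; from S->epsilon we get {epsilon}. So FIRST(S) = {epsilon, d}.
FIRST(Q): from Q->b b we get {b}; from Q->S e we get {d, e}; from Q->epsilon we get {epsilon}. So FIRST(Q) = {epsilon, b, d, e}.
FOLLOW(P) includes $ since P is the start symbol.
FOLLOW(S): in Q->S e, S is followed by e with FIRST {e}. Thus FOLLOW(S) = {e}.
For S -> d e: FIRST(d e) = {d}, so it goes in M[S, t] for t ∈ {d}.
For S -> epsilon: FIRST(epsilon) = {epsilon}, so it goes in M[S, t] for t ∈ {}; since epsilon ∈ FIRST, also for every t ∈ FOLLOW(S) = {e}.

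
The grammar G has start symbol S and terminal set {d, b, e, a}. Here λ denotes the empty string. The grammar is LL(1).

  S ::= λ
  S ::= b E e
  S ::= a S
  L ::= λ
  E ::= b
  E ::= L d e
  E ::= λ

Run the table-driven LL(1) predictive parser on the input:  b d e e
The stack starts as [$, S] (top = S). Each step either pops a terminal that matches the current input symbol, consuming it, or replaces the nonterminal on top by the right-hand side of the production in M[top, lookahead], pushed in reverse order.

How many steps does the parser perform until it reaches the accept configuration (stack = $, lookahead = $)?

step 1: stack=$ S  input=b d e e $  — expand S ::= b E e
step 2: stack=$ e E b  input=b d e e $  — match b
step 3: stack=$ e E  input=d e e $  — expand E ::= L d e
step 4: stack=$ e e d L  input=d e e $  — expand L ::= λ
step 5: stack=$ e e d  input=d e e $  — match d
step 6: stack=$ e e  input=e e $  — match e
step 7: stack=$ e  input=e $  — match e
Accept reached after 7 steps.

7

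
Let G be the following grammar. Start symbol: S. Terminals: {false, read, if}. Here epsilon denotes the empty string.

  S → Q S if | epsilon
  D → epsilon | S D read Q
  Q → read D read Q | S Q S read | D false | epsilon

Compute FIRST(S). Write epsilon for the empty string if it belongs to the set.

{epsilon, false, if, read}

FIRST(S) = {epsilon, false, if, read}  (via Q S if)
FIRST(D) = {epsilon, false, if, read}  (via S D read Q)
FIRST(Q) = {epsilon, false, if, read}  (via S Q S read, D false)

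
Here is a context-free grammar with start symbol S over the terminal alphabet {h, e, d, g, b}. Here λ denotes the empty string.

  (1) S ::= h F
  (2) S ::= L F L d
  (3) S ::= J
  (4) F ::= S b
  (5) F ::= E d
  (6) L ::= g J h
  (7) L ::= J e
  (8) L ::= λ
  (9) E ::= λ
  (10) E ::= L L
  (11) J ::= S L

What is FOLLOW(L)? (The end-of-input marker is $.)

{$, b, d, e, g, h}

FIRST(S): from S::=h F we get {h}; from S::=L F L d we get {d, g, h}; from S::=J we get {d, g, h}. So FIRST(S) = {d, g, h}.
FIRST(J): from J::=S L we get {d, g, h}. So FIRST(J) = {d, g, h}.
FIRST(L): from L::=g J h we get {g}; from L::=J e we get {d, g, h}; from L::=λ we get {λ}. So FIRST(L) = {λ, d, g, h}.
FIRST(E): from E::=λ we get {λ}; from E::=L L we get {λ, d, g, h}. So FIRST(E) = {λ, d, g, h}.
FIRST(F): from F::=S b we get {d, g, h}; from F::=E d we get {d, g, h}. So FIRST(F) = {d, g, h}.
FOLLOW(S) includes $ since S is the start symbol.
FOLLOW(E): in F::=E d, E is followed by d with FIRST {d}. Thus FOLLOW(E) = {d}.
FOLLOW(S): in F::=S b, S is followed by b with FIRST {b}; in J::=S L, S is followed by L with FIRST {λ, d, g, h}; in J::=S L, the suffix after S is nullable, so FOLLOW(S) ⊇ FOLLOW(J) = {$, b, d, e, g, h}. Thus FOLLOW(S) = {$, b, d, e, g, h}.
FOLLOW(F): in S::=h F, the suffix after F is empty, so FOLLOW(F) ⊇ FOLLOW(S) = {$, b, d, e, g, h}; in S::=L F L d, F is followed by L d with FIRST {d, g, h}. Thus FOLLOW(F) = {$, b, d, e, g, h}.
FOLLOW(J): in S::=J, the suffix after J is empty, so FOLLOW(J) ⊇ FOLLOW(S) = {$, b, d, e, g, h}; in L::=g J h, J is followed by h with FIRST {h}; in L::=J e, J is followed by e with FIRST {e}. Thus FOLLOW(J) = {$, b, d, e, g, h}.
FOLLOW(L): in S::=L F L d (occurrence 1), L is followed by F L d with FIRST {d, g, h}; in S::=L F L d (occurrence 2), L is followed by d with FIRST {d}; in E::=L L (occurrence 1), L is followed by L with FIRST {λ, d, g, h}; in E::=L L (occurrence 1), the suffix after L is nullable, so FOLLOW(L) ⊇ FOLLOW(E) = {d}; in E::=L L (occurrence 2), the suffix after L is empty, so FOLLOW(L) ⊇ FOLLOW(E) = {d}; in J::=S L, the suffix after L is empty, so FOLLOW(L) ⊇ FOLLOW(J) = {$, b, d, e, g, h}. Thus FOLLOW(L) = {$, b, d, e, g, h}.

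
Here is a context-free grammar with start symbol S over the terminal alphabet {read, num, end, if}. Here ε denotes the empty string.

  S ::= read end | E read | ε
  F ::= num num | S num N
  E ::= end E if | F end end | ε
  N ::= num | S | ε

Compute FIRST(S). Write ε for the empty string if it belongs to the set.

{ε, end, num, read}

FIRST(S): from S::=read end we get {read}; from S::=E read we get {end, num, read}; from S::=ε we get {ε}. So FIRST(S) = {ε, end, num, read}.
FIRST(F): from F::=num num we get {num}; from F::=S num N we get {end, num, read}. So FIRST(F) = {end, num, read}.
FIRST(N): from N::=num we get {num}; from N::=S we get {ε, end, num, read}; from N::=ε we get {ε}. So FIRST(N) = {ε, end, num, read}.
FIRST(E): from E::=end E if we get {end}; from E::=F end end we get {end, num, read}; from E::=ε we get {ε}. So FIRST(E) = {ε, end, num, read}.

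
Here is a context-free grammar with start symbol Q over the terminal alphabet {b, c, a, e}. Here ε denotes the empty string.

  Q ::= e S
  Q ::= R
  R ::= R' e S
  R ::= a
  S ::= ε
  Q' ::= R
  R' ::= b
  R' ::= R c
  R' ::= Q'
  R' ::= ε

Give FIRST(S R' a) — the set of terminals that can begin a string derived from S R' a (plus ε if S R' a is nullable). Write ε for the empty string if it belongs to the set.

FIRST(S) = {ε}
FIRST(Q) = {a, b, e}  (via R)
FIRST(R) = {a, b, e}  (via R' e S)
FIRST(Q') = {a, b, e}  (via R)
FIRST(R') = {ε, a, b, e}  (via R c, Q')
FIRST(S R' a): take FIRST of each symbol in turn, carrying on past any symbol whose FIRST contains ε; result {a, b, e}.

{a, b, e}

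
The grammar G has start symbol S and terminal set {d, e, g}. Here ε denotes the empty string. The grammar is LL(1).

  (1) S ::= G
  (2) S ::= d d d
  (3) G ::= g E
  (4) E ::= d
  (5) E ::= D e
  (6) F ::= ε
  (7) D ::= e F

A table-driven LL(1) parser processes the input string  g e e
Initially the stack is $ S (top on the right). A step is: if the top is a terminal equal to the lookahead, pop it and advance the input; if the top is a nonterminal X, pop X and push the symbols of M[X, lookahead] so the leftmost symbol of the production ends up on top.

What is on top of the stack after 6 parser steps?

     Stack    Input    Action
  1  $ S      g e e $  expand S ::= G
  2  $ G      g e e $  expand G ::= g E
  3  $ E g    g e e $  match g
  4  $ E      e e $    expand E ::= D e
  5  $ e D    e e $    expand D ::= e F
  6  $ e F e  e e $    match e
Stack after step 6: $ e F (top = F).

F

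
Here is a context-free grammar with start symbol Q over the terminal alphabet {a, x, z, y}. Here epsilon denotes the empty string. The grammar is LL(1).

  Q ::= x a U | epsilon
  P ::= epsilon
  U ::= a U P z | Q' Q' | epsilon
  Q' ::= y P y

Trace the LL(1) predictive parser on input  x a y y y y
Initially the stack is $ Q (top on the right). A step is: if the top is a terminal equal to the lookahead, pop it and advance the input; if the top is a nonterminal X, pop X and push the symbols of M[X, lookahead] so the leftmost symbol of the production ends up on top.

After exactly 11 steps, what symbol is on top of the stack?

step 1: stack=$ Q  input=x a y y y y $  — expand Q ::= x a U
step 2: stack=$ U a x  input=x a y y y y $  — match x
step 3: stack=$ U a  input=a y y y y $  — match a
step 4: stack=$ U  input=y y y y $  — expand U ::= Q' Q'
step 5: stack=$ Q' Q'  input=y y y y $  — expand Q' ::= y P y
step 6: stack=$ Q' y P y  input=y y y y $  — match y
step 7: stack=$ Q' y P  input=y y y $  — expand P ::= epsilon
step 8: stack=$ Q' y  input=y y y $  — match y
step 9: stack=$ Q'  input=y y $  — expand Q' ::= y P y
step 10: stack=$ y P y  input=y y $  — match y
step 11: stack=$ y P  input=y $  — expand P ::= epsilon
Stack after step 11: $ y (top = y).

y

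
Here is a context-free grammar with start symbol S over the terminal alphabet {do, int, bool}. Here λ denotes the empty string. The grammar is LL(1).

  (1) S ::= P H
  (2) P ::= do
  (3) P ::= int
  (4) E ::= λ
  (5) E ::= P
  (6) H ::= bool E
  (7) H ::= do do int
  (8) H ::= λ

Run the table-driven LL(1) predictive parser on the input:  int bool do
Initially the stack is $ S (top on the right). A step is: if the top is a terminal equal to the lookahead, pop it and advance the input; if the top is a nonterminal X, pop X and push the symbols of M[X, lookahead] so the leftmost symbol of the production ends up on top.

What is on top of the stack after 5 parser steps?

E

step 1: stack=$ S  input=int bool do $  — expand S ::= P H
step 2: stack=$ H P  input=int bool do $  — expand P ::= int
step 3: stack=$ H int  input=int bool do $  — match int
step 4: stack=$ H  input=bool do $  — expand H ::= bool E
step 5: stack=$ E bool  input=bool do $  — match bool
Stack after step 5: $ E (top = E).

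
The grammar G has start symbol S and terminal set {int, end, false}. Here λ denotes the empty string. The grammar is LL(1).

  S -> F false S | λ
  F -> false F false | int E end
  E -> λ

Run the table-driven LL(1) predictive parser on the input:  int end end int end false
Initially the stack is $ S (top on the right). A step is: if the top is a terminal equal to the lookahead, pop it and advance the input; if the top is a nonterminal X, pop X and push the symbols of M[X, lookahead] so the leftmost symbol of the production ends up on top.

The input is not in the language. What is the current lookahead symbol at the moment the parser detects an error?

end

     Stack                Input                        Action
  1  $ S                  int end end int end false $  expand S -> F false S
  2  $ S false F          int end end int end false $  expand F -> int E end
  3  $ S false end E int  int end end int end false $  match int
  4  $ S false end E      end end int end false $      expand E -> λ
  5  $ S false end        end end int end false $      match end
  6  $ S false            end int end false $          error: top is terminal false but lookahead is end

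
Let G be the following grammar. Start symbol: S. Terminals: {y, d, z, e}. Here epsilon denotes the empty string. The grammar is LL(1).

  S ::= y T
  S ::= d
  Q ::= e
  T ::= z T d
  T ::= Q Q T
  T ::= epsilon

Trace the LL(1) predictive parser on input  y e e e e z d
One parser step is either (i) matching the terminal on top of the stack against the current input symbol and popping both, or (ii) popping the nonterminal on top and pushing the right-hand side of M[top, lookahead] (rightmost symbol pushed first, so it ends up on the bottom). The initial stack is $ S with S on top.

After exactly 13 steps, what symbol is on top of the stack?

z

step 1: stack=$ S  input=y e e e e z d $  — expand S ::= y T
step 2: stack=$ T y  input=y e e e e z d $  — match y
step 3: stack=$ T  input=e e e e z d $  — expand T ::= Q Q T
step 4: stack=$ T Q Q  input=e e e e z d $  — expand Q ::= e
step 5: stack=$ T Q e  input=e e e e z d $  — match e
step 6: stack=$ T Q  input=e e e z d $  — expand Q ::= e
step 7: stack=$ T e  input=e e e z d $  — match e
step 8: stack=$ T  input=e e z d $  — expand T ::= Q Q T
step 9: stack=$ T Q Q  input=e e z d $  — expand Q ::= e
step 10: stack=$ T Q e  input=e e z d $  — match e
step 11: stack=$ T Q  input=e z d $  — expand Q ::= e
step 12: stack=$ T e  input=e z d $  — match e
step 13: stack=$ T  input=z d $  — expand T ::= z T d
Stack after step 13: $ d T z (top = z).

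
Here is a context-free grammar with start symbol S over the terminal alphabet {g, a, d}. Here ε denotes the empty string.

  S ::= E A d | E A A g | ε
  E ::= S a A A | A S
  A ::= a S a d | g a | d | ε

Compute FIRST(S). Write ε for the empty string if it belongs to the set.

{ε, a, d, g}

FIRST(A) = {ε, a, d, g}
FIRST(S) = {ε, a, d, g}  (via E A d, E A A g)
FIRST(E) = {ε, a, d, g}  (via S a A A, A S)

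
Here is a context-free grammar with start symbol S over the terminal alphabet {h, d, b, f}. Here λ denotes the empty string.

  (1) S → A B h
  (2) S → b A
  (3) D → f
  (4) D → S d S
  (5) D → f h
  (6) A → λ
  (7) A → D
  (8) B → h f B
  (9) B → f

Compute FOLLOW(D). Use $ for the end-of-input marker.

FIRST(B): from B→h f B we get {h}; from B→f we get {f}. So FIRST(B) = {f, h}.
FIRST(S): from S→A B h we get {b, f, h}; from S→b A we get {b}. So FIRST(S) = {b, f, h}.
FIRST(D): from D→f we get {f}; from D→S d S we get {b, f, h}; from D→f h we get {f}. So FIRST(D) = {b, f, h}.
FIRST(A): from A→λ we get {λ}; from A→D we get {b, f, h}. So FIRST(A) = {λ, b, f, h}.
FOLLOW(S) includes $ since S is the start symbol.
FOLLOW(B): in S→A B h, B is followed by h with FIRST {h}; in B→h f B, the suffix after B is empty (adds nothing new). Thus FOLLOW(B) = {h}.
FOLLOW(S): in D→S d S (occurrence 1), S is followed by d S with FIRST {d}; in D→S d S (occurrence 2), the suffix after S is empty, so FOLLOW(S) ⊇ FOLLOW(D) = {$, d, f, h}. Thus FOLLOW(S) = {$, d, f, h}.
FOLLOW(A): in S→A B h, A is followed by B h with FIRST {f, h}; in S→b A, the suffix after A is empty, so FOLLOW(A) ⊇ FOLLOW(S) = {$, d, f, h}. Thus FOLLOW(A) = {$, d, f, h}.
FOLLOW(D): in A→D, the suffix after D is empty, so FOLLOW(D) ⊇ FOLLOW(A) = {$, d, f, h}. Thus FOLLOW(D) = {$, d, f, h}.

{$, d, f, h}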